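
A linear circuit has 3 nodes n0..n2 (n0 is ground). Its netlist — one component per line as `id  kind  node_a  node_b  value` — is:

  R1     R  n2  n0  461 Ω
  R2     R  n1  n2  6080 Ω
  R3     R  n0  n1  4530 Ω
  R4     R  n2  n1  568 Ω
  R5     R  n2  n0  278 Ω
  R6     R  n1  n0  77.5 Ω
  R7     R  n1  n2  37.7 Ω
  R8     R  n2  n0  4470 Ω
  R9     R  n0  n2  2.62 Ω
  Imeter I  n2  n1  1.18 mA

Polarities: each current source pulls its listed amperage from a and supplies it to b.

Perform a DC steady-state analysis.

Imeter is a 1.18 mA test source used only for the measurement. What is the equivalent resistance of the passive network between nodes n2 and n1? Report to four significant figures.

R_eq = 24.30 Ω

Element admittances at DC:
  Y(R1) = 0.002169 S between n2,n0
  Y(R2) = 0.0001645 S between n1,n2
  Y(R3) = 0.0002208 S between n0,n1
  Y(R4) = 0.001761 S between n2,n1
  Y(R5) = 0.003597 S between n2,n0
  Y(R6) = 0.01290 S between n1,n0
  Y(R7) = 0.02653 S between n1,n2
  Y(R8) = 0.0002237 S between n2,n0
  Y(R9) = 0.3817 S between n0,n2
  Imeter: injects 0.00118 A into n1 (from n2)
Assemble and solve the 2×2 MNA system:
  V(n1)=0.02774  V(n2)=-0.0009391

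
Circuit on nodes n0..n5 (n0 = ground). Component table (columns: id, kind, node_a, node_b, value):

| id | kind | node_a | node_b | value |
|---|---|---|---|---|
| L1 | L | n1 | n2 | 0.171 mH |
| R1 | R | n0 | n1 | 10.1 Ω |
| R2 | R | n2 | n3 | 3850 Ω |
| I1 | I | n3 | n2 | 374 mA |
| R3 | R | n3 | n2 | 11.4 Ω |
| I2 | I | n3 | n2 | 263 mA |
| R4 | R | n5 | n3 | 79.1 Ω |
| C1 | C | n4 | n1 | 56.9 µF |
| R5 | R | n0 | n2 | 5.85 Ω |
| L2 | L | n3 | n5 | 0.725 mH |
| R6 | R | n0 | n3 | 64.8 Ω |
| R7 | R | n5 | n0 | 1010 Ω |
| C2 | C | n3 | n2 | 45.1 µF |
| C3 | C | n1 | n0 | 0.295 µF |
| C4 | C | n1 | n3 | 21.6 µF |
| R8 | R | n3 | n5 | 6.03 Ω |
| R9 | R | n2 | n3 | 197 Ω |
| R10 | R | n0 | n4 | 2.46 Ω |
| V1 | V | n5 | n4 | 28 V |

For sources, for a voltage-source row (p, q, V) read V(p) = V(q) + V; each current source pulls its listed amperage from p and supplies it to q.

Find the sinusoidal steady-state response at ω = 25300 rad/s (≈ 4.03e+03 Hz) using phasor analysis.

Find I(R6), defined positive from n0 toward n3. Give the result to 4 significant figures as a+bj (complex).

-0.08930+0.09445j A

MNA unknowns: 5 node voltages V₁..V_5 plus 1 source current (V1)
L1: Y=0.000-0.2311j on G[1,2]
R1: Y=0.09901+0.000j on G[0,1]
R2: Y=0.0002597+0.000j on G[2,3]
I1: z[3]−=0.374, z[2]+=0.374
R3: Y=0.08772+0.000j on G[3,2]
I2: z[3]−=0.263, z[2]+=0.263
R4: Y=0.01264+0.000j on G[5,3]
C1: Y=0.000+1.440j on G[4,1]
R5: Y=0.1709+0.000j on G[0,2]
L2: Y=0.000-0.05452j on G[3,5]
R6: Y=0.01543+0.000j on G[0,3]
R7: Y=0.0009901+0.000j on G[5,0]
C2: Y=0.000+1.141j on G[3,2]
C3: Y=0.000+0.007463j on G[1,0]
C4: Y=0.000+0.5465j on G[1,3]
R8: Y=0.1658+0.000j on G[3,5]
R9: Y=0.005076+0.000j on G[2,3]
R10: Y=0.4065+0.000j on G[0,4]
V1: row V5−V4=28, i_V1 at 5,4
solve → V1=-2.350+1.101j, V2=9.141-6.594j, V3=5.787-6.120j, V4=-3.531+2.774j, V5=24.47+2.774j
aux → i_V1=-3.844-0.5716j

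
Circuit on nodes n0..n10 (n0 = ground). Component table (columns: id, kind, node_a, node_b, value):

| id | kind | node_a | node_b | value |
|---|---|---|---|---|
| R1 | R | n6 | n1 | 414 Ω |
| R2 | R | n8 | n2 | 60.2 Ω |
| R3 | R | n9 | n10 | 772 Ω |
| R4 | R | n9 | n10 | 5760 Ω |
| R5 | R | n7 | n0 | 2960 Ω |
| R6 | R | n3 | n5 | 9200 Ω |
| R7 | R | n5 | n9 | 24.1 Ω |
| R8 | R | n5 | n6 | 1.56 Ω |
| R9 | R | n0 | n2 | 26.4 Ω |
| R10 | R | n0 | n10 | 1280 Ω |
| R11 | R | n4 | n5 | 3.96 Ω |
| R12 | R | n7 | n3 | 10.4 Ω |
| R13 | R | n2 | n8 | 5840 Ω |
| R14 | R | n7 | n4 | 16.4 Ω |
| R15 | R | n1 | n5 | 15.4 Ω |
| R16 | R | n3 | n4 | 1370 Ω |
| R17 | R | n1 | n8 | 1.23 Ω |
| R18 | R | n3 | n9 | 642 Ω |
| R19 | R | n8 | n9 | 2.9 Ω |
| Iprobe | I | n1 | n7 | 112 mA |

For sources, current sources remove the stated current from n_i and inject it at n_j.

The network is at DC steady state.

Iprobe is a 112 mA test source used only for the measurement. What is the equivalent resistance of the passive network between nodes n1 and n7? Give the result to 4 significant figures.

Apply KCL at each of the 10 non-ground nodes and solve the resulting linear system.
Node n1: branches {R1, R15, R17, Iprobe} → V_1 = -0.1411
Node n2: branches {R2, R9, R13} → V_2 = -0.02752
Node n3: branches {R6, R12, R16, R18} → V_3 = 2.980
Node n4: branches {R11, R14, R16} → V_4 = 1.321
Node n5: branches {R6, R7, R8, R11, R15} → V_5 = 0.9010
Node n6: branches {R1, R8} → V_6 = 0.8971
Node n7: branches {R5, R12, R14, Iprobe} → V_7 = 3.042
Node n8: branches {R2, R13, R17, R19} → V_8 = -0.08963
Node n9: branches {R3, R4, R7, R18, R19} → V_9 = 0.02863
Node n10: branches {R3, R4, R10} → V_10 = 0.01869

R_eq = 28.42 Ω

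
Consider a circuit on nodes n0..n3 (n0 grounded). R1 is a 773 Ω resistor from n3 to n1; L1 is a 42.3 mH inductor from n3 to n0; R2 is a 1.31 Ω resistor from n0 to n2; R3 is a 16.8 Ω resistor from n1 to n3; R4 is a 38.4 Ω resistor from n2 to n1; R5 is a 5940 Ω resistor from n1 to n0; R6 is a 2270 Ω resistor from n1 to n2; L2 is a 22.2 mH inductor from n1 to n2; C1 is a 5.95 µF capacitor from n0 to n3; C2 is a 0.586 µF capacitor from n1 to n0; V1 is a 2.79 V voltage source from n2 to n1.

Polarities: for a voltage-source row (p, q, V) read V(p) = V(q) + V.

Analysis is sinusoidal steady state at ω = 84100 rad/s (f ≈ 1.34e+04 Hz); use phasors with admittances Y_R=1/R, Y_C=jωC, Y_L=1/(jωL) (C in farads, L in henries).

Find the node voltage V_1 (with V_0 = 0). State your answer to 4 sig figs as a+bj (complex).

-2.574+0.1768j V

Apply KCL at each of the 3 non-ground nodes and solve the resulting linear system.
Node n1: branches {R1, R3, R4, R5, R6, L2, C2, V1} → V_1 = -2.574+0.1768j
Node n2: branches {R2, R4, R6, L2, V1} → V_2 = 0.2158+0.1768j
Node n3: branches {R1, L1, R3, C1} → V_3 = -0.01632+0.3111j
Source currents: i(V1)=-0.2386-0.1335j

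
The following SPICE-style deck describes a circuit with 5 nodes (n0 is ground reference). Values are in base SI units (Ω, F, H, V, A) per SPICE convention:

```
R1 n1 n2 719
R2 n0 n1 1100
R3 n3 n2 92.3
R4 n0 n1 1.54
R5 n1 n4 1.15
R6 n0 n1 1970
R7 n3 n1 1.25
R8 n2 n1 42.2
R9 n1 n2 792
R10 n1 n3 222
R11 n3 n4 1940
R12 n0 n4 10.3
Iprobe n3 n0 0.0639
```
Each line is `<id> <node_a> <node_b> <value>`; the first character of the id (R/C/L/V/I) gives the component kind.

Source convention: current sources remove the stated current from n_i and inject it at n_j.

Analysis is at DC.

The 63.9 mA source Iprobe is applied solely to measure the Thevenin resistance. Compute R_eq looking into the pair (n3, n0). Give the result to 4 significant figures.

R_eq = 2.585 Ω

MNA unknowns: 4 node voltages V₁..V_4
R1: Y=0.001391 on G[1,2]
R2: Y=0.0009091 on G[0,1]
R3: Y=0.01083 on G[3,2]
R4: Y=0.6494 on G[0,1]
R5: Y=0.8696 on G[1,4]
R6: Y=0.0005076 on G[0,1]
R7: Y=0.8000 on G[3,1]
R8: Y=0.02370 on G[2,1]
R9: Y=0.001263 on G[1,2]
R10: Y=0.004505 on G[1,3]
R11: Y=0.0005155 on G[3,4]
R12: Y=0.09709 on G[0,4]
Iprobe: z[3]−=0.0639, z[0]+=0.0639
solve → V1=-0.08657, V2=-0.1095, V3=-0.1652, V4=-0.07792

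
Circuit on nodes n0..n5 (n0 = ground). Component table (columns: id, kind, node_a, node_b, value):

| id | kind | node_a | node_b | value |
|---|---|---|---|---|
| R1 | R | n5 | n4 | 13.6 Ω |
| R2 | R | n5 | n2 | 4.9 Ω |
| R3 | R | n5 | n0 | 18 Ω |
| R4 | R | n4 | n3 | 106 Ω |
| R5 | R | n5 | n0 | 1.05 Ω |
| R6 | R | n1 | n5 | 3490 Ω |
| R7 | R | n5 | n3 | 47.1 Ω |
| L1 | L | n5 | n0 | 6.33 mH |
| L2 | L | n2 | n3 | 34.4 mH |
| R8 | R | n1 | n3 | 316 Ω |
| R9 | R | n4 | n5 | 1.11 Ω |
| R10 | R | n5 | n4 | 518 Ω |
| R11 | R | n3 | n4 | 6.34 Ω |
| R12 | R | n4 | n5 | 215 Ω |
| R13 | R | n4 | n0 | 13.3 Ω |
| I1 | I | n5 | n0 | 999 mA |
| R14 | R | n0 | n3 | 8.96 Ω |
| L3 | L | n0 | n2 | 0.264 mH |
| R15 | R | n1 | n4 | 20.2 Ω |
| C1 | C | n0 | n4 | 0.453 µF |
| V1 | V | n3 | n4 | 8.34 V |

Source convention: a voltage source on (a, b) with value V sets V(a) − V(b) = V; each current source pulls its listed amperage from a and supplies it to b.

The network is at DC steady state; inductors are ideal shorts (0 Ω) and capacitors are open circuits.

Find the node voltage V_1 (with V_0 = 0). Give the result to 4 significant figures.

Apply KCL at each of the 5 non-ground nodes and solve the resulting linear system.
Node n1: branches {R6, R8, R15} → V_1 = -7.796
Node n2: branches {R2, L2, L3} → V_2 = 0.000
Node n3: branches {R4, R7, L2, R8, R11, R14, V1} → V_3 = 0.000
Node n4: branches {R1, R4, R9, R10, R11, R12, R13, R15, C1, V1} → V_4 = -8.340
Node n5: branches {R1, R2, R3, R5, R6, R7, L1, R9, R10, R12, I1} → V_5 = 0.000
Source currents: i(L1)=-9.183, i(L2)=-8.811, i(L3)=-8.811, i(V1)=-10.23

-7.796 V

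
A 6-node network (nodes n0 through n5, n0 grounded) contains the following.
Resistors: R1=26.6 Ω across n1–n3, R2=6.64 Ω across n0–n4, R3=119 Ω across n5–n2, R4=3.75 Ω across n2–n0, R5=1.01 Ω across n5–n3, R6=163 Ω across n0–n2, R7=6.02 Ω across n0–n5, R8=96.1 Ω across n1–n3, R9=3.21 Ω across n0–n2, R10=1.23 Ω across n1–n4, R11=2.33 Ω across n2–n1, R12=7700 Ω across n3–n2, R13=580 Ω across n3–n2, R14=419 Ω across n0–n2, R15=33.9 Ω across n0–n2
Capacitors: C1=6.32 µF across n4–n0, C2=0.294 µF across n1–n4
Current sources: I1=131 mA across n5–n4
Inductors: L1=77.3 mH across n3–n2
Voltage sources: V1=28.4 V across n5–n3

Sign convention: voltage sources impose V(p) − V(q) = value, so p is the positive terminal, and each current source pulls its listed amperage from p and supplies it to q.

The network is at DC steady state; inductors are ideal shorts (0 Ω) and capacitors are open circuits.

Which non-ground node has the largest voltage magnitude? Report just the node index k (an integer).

5

MNA unknowns: 5 node voltages V₁..V_5 plus 2 source currents (L1, V1)
R1: Y=0.03759 on G[1,3]
R2: Y=0.1506 on G[0,4]
R3: Y=0.008403 on G[5,2]
R4: Y=0.2667 on G[2,0]
R5: Y=0.9901 on G[5,3]
R6: Y=0.006135 on G[0,2]
R7: Y=0.1661 on G[0,5]
R8: Y=0.01041 on G[1,3]
C1: Y=0.000 on G[4,0]
R9: Y=0.3115 on G[0,2]
I1: z[5]−=0.131, z[4]+=0.131
R10: Y=0.8130 on G[1,4]
R11: Y=0.4292 on G[2,1]
R12: Y=0.0001299 on G[3,2]
R13: Y=0.001724 on G[3,2]
L1: row V3−V2=0, i_L1 at 3,2
C2: Y=0.000 on G[1,4]
R14: Y=0.002387 on G[0,2]
R15: Y=0.02950 on G[0,2]
V1: row V5−V3=28.4, i_V1 at 5,3
solve → V1=-4.077, V2=-5.394, V3=-5.394, V4=-3.304, V5=23.01
aux → i_L1=-4.128, i_V1=-32.31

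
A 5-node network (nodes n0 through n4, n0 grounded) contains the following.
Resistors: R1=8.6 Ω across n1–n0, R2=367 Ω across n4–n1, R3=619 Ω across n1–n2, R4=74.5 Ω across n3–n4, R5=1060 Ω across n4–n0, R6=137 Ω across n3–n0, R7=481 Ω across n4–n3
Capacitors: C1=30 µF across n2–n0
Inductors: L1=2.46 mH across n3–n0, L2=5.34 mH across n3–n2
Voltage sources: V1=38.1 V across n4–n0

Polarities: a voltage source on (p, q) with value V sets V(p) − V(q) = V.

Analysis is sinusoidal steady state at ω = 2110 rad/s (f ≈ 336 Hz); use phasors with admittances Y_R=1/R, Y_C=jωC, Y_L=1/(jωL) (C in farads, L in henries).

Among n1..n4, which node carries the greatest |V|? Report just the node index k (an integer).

Element admittances at ω=2110 rad/s:
  Y(R1) = 0.1163+0.000j S between n1,n0
  Y(R2) = 0.002725+0.000j S between n4,n1
  Y(R3) = 0.001616+0.000j S between n1,n2
  Y(R4) = 0.01342+0.000j S between n3,n4
  Y(C1) = 0.000+0.06330j S between n2,n0
  Y(R5) = 0.0009434+0.000j S between n4,n0
  Y(R6) = 0.007299+0.000j S between n3,n0
  Y(R7) = 0.002079+0.000j S between n4,n3
  Y(L1) = 0.000-0.1927j S between n3,n0
  Y(L2) = 0.000-0.08875j S between n3,n2
  V1: constraint V(n4)−V(n0) = 38.1
Assemble and solve the 5×5 MNA system:
  V(n1)=1.309-0.3271j  V(n2)=33.50-24.42j  V(n3)=10.05-6.418j  V(n4)=38.10+0.000j
  i(V1)=-0.5711-0.1004j

2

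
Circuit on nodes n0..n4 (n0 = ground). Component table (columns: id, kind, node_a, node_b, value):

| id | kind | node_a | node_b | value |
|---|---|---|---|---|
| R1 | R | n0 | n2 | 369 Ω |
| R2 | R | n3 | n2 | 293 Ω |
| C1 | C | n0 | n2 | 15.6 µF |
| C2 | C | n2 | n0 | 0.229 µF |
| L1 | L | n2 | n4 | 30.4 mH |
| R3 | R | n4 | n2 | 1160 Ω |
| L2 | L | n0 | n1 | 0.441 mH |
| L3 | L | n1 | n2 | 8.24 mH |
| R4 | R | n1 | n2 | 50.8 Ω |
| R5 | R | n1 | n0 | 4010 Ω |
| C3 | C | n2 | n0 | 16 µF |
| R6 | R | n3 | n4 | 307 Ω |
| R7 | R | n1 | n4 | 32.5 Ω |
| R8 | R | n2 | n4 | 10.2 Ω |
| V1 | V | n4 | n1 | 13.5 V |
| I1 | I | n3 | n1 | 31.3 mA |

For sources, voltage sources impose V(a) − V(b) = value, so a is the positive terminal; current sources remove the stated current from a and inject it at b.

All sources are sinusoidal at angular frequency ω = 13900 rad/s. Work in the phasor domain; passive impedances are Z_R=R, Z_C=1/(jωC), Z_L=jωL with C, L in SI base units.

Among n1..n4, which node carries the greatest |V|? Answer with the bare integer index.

MNA unknowns: 4 node voltages V₁..V_4 plus 1 source current (V1)
R1: Y=0.002710+0.000j on G[0,2]
R2: Y=0.003413+0.000j on G[3,2]
C1: Y=0.000+0.2168j on G[0,2]
C2: Y=0.000+0.003183j on G[2,0]
L1: Y=0.000-0.002367j on G[2,4]
R3: Y=0.0008621+0.000j on G[4,2]
L2: Y=0.000-0.1631j on G[0,1]
L3: Y=0.000-0.008731j on G[1,2]
R4: Y=0.01969+0.000j on G[1,2]
R5: Y=0.0002494+0.000j on G[1,0]
C3: Y=0.000+0.2224j on G[2,0]
R6: Y=0.003257+0.000j on G[3,4]
R7: Y=0.03077+0.000j on G[1,4]
R8: Y=0.09804+0.000j on G[2,4]
V1: row V4−V1=13.5, i_V1 at 4,1
I1: z[3]−=0.0313, z[1]+=0.0313
solve → V1=-3.086-6.492j, V2=-1.120-2.402j, V3=-0.1800-4.399j, V4=10.41-6.492j
aux → i_V1=-1.581+0.4385j

4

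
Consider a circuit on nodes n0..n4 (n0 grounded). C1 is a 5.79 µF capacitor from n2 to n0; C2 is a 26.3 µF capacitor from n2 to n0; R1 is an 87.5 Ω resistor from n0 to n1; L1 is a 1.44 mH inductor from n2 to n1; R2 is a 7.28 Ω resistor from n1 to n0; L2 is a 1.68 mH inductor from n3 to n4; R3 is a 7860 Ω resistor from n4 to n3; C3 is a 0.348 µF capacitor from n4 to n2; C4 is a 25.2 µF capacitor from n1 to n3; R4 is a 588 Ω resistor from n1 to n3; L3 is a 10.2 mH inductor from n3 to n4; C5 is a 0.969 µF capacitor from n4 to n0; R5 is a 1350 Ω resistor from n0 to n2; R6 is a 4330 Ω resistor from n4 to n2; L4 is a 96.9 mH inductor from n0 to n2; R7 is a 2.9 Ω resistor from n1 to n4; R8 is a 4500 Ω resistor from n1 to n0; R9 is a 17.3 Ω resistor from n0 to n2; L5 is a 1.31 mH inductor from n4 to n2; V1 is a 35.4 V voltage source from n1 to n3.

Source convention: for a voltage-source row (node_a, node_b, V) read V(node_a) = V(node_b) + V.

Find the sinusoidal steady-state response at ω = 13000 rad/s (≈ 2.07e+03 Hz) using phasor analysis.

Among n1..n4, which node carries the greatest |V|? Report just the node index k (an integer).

MNA unknowns: 4 node voltages V₁..V_4 plus 1 source current (V1)
C1: Y=0.000+0.07527j on G[2,0]
C2: Y=0.000+0.3419j on G[2,0]
R1: Y=0.01143+0.000j on G[0,1]
L1: Y=0.000-0.05342j on G[2,1]
R2: Y=0.1374+0.000j on G[1,0]
L2: Y=0.000-0.04579j on G[3,4]
R3: Y=0.0001272+0.000j on G[4,3]
C3: Y=0.000+0.004524j on G[4,2]
C4: Y=0.000+0.3276j on G[1,3]
R4: Y=0.001701+0.000j on G[1,3]
L3: Y=0.000-0.007541j on G[3,4]
C5: Y=0.000+0.01260j on G[4,0]
R5: Y=0.0007407+0.000j on G[0,2]
R6: Y=0.0002309+0.000j on G[4,2]
L4: Y=0.000-0.0007938j on G[0,2]
R7: Y=0.3448+0.000j on G[1,4]
R8: Y=0.0002222+0.000j on G[1,0]
R9: Y=0.05780+0.000j on G[0,2]
L5: Y=0.000-0.05872j on G[4,2]
V1: row V1−V3=35.4, i_V1 at 1,3
solve → V1=-0.7923-1.270j, V2=0.5613-0.3156j, V3=-36.19-1.270j, V4=-2.059+3.668j
aux → i_V1=-0.3279-9.777j

3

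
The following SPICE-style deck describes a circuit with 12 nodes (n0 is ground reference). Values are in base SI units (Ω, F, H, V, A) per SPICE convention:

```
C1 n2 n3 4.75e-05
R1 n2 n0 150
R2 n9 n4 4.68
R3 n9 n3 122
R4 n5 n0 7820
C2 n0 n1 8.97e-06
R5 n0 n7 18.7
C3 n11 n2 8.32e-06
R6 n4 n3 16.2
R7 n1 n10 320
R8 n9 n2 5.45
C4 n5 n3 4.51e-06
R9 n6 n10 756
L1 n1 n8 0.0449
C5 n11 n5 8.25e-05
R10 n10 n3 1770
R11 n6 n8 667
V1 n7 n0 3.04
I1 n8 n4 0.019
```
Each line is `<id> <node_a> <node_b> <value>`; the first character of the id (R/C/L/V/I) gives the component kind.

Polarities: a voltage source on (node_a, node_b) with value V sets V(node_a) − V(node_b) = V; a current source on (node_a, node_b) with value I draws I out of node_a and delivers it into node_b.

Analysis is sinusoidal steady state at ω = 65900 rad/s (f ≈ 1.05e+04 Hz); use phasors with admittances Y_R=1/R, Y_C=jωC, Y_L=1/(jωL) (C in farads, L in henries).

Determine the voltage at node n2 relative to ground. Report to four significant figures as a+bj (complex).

2.310-0.1686j V

Element admittances at ω=65900 rad/s:
  Y(C1) = 0.000+3.130j S between n2,n3
  Y(R1) = 0.006667+0.000j S between n2,n0
  Y(R2) = 0.2137+0.000j S between n9,n4
  Y(R3) = 0.008197+0.000j S between n9,n3
  Y(R4) = 0.0001279+0.000j S between n5,n0
  Y(C2) = 0.000+0.5911j S between n0,n1
  Y(R5) = 0.05348+0.000j S between n0,n7
  Y(C3) = 0.000+0.5483j S between n11,n2
  Y(R6) = 0.06173+0.000j S between n4,n3
  Y(R7) = 0.003125+0.000j S between n1,n10
  Y(R8) = 0.1835+0.000j S between n9,n2
  Y(C4) = 0.000+0.2972j S between n5,n3
  Y(R9) = 0.001323+0.000j S between n6,n10
  Y(L1) = 0.000-0.0003380j S between n1,n8
  Y(C5) = 0.000+5.437j S between n11,n5
  Y(R10) = 0.0005650+0.000j S between n10,n3
  Y(R11) = 0.001499+0.000j S between n6,n8
  V1: constraint V(n7)−V(n0) = 3.04
  I1: injects 0.019 A into n4 (from n8)
Assemble and solve the 12×12 MNA system:
  V(n1)=0.001938+0.02656j  V(n2)=2.310-0.1686j  V(n3)=2.310-0.1699j  V(n4)=2.427-0.1692j  V(n5)=2.310-0.1688j  V(n6)=-14.39-8.320j  V(n7)=3.040+0.000j  V(n8)=-23.96-13.72j  V(n9)=2.372-0.1689j  V(n10)=-3.535-2.198j  V(n11)=2.310-0.1687j
  i(V1)=-0.1626+0.000j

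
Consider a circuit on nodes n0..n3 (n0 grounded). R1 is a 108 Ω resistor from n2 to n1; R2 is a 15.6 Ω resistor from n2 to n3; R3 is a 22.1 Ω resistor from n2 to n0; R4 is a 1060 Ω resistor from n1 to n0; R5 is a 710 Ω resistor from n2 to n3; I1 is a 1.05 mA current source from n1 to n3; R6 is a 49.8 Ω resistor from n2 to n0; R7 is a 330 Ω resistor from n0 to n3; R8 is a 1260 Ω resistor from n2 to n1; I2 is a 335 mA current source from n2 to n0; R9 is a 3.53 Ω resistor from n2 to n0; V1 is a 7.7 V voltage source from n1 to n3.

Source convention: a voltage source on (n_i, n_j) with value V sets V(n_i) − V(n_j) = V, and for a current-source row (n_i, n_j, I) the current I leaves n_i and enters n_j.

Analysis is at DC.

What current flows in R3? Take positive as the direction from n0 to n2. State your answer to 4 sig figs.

Apply KCL at each of the 3 non-ground nodes and solve the resulting linear system.
Node n1: branches {R1, R4, I1, R8, V1} → V_1 = 5.724
Node n2: branches {R1, R2, R3, R5, R6, R8, I2, R9} → V_2 = -0.9593
Node n3: branches {R2, R5, I1, R7, V1} → V_3 = -1.976
Source currents: i(V1)=-0.07364

0.04341 A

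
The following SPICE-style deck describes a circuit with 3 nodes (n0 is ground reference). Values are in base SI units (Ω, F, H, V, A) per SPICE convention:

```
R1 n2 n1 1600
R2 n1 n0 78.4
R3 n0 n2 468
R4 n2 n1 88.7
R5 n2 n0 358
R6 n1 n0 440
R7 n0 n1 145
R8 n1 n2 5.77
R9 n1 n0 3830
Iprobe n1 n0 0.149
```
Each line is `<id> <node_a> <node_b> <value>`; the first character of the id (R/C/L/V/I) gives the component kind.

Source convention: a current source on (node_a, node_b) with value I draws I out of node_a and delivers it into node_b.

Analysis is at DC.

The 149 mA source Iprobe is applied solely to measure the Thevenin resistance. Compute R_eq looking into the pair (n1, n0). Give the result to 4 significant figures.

R_eq = 37.05 Ω

Element admittances at DC:
  Y(R1) = 0.0006250 S between n2,n1
  Y(R2) = 0.01276 S between n1,n0
  Y(R3) = 0.002137 S between n0,n2
  Y(R4) = 0.01127 S between n2,n1
  Y(R5) = 0.002793 S between n2,n0
  Y(R6) = 0.002273 S between n1,n0
  Y(R7) = 0.006897 S between n0,n1
  Y(R8) = 0.1733 S between n1,n2
  Y(R9) = 0.0002611 S between n1,n0
  Iprobe: injects 0.149 A into n0 (from n1)
Assemble and solve the 2×2 MNA system:
  V(n1)=-5.521  V(n2)=-5.378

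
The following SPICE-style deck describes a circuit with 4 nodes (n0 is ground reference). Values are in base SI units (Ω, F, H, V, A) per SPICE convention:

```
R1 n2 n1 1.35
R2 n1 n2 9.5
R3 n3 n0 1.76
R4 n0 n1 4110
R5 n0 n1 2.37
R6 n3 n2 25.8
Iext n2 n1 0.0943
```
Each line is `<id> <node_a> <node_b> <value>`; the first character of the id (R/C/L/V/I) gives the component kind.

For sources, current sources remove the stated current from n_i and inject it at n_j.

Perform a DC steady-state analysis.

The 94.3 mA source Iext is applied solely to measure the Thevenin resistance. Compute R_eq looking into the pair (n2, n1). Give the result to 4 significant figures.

R_eq = 1.137 Ω

Element admittances at DC:
  Y(R1) = 0.7407 S between n2,n1
  Y(R2) = 0.1053 S between n1,n2
  Y(R3) = 0.5682 S between n3,n0
  Y(R4) = 0.0002433 S between n0,n1
  Y(R5) = 0.4219 S between n0,n1
  Y(R6) = 0.03876 S between n3,n2
  Iext: injects 0.0943 A into n1 (from n2)
Assemble and solve the 3×3 MNA system:
  V(n1)=0.008486  V(n2)=-0.09874  V(n3)=-0.006306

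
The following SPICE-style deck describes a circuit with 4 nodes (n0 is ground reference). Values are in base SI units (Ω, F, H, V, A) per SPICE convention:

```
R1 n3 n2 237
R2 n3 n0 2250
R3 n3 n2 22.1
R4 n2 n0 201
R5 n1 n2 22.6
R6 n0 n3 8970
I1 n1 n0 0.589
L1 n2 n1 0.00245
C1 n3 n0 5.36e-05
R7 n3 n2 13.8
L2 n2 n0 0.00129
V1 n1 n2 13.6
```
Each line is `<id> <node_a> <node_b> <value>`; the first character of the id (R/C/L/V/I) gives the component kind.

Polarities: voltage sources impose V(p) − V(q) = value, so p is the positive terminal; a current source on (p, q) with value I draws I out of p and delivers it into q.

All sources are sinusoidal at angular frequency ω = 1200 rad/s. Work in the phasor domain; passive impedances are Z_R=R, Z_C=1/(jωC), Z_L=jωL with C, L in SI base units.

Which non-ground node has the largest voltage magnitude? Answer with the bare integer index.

Apply KCL at each of the 3 non-ground nodes and solve the resulting linear system.
Node n1: branches {R5, I1, L1, V1} → V_1 = 13.55-0.9854j
Node n2: branches {R1, R3, R4, R5, L1, R7, L2, V1} → V_2 = -0.05251-0.9854j
Node n3: branches {R1, R2, R3, R6, C1, R7} → V_3 = -0.4447-0.7474j
Source currents: i(V1)=-1.191+4.626j

1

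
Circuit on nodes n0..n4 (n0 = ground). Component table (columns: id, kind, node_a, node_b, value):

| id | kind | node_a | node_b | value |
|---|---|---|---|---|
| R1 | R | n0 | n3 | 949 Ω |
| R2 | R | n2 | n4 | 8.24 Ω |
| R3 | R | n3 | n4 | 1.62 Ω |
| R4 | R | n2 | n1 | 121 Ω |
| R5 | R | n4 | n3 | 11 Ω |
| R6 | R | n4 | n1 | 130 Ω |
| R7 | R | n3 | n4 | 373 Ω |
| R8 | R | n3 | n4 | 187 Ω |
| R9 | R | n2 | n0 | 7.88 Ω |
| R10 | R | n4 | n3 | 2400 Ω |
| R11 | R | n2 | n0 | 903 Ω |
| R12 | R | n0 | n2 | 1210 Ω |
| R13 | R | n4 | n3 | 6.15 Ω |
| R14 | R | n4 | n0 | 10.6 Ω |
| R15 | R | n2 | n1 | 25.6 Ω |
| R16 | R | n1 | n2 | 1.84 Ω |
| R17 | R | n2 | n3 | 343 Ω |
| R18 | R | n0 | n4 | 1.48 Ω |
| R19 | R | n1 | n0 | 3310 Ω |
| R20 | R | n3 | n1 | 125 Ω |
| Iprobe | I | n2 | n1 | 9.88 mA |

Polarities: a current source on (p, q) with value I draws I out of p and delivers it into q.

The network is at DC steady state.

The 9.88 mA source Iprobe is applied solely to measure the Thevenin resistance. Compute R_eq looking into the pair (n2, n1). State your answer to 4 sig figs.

R_eq = 1.651 Ω

MNA unknowns: 4 node voltages V₁..V_4
R1: Y=0.001054 on G[0,3]
R2: Y=0.1214 on G[2,4]
R3: Y=0.6173 on G[3,4]
R4: Y=0.008264 on G[2,1]
R5: Y=0.09091 on G[4,3]
R6: Y=0.007692 on G[4,1]
R7: Y=0.002681 on G[3,4]
R8: Y=0.005348 on G[3,4]
R9: Y=0.1269 on G[2,0]
R10: Y=0.0004167 on G[4,3]
R11: Y=0.001107 on G[2,0]
R12: Y=0.0008264 on G[0,2]
R13: Y=0.1626 on G[4,3]
R14: Y=0.09434 on G[4,0]
R15: Y=0.03906 on G[2,1]
R16: Y=0.5435 on G[1,2]
R17: Y=0.002915 on G[2,3]
R18: Y=0.6757 on G[0,4]
R19: Y=0.0003021 on G[1,0]
R20: Y=0.008000 on G[3,1]
Iprobe: z[2]−=0.00988, z[1]+=0.00988
solve → V1=0.01542, V2=-0.0008899, V3=0.0002761, V4=0.0001425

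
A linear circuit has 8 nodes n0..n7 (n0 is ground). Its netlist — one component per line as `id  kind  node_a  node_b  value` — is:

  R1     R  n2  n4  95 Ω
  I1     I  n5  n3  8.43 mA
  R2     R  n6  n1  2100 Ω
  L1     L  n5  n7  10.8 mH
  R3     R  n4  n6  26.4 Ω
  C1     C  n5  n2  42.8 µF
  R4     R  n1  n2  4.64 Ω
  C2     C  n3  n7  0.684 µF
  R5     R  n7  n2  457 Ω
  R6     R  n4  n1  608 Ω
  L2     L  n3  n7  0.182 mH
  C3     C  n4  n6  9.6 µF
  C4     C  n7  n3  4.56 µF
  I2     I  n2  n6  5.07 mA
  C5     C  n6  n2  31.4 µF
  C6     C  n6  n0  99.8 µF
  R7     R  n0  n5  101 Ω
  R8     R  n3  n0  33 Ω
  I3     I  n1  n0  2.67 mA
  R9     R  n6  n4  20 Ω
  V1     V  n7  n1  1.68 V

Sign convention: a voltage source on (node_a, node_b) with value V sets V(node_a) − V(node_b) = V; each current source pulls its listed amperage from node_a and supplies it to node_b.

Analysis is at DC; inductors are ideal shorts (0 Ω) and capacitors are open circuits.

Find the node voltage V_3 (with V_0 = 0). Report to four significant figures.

Apply KCL at each of the 7 non-ground nodes and solve the resulting linear system.
Node n1: branches {R2, R4, R6, I3, V1} → V_1 = -1.746
Node n2: branches {R1, C1, R4, R5, I2, C5} → V_2 = -1.734
Node n3: branches {I1, C2, L2, C4, R8} → V_3 = -0.06641
Node n4: branches {R1, R3, R6, C3, R9} → V_4 = -1.337
Node n5: branches {I1, L1, C1, R7} → V_5 = -0.06641
Node n6: branches {R2, R3, C3, I2, C5, C6, R9} → V_6 = -1.282
Node n7: branches {L1, C2, R5, L2, C4, V1} → V_7 = -0.06641
Source currents: i(L1)=-0.007772, i(L2)=0.01044, i(V1)=-0.0009782

-0.06641 V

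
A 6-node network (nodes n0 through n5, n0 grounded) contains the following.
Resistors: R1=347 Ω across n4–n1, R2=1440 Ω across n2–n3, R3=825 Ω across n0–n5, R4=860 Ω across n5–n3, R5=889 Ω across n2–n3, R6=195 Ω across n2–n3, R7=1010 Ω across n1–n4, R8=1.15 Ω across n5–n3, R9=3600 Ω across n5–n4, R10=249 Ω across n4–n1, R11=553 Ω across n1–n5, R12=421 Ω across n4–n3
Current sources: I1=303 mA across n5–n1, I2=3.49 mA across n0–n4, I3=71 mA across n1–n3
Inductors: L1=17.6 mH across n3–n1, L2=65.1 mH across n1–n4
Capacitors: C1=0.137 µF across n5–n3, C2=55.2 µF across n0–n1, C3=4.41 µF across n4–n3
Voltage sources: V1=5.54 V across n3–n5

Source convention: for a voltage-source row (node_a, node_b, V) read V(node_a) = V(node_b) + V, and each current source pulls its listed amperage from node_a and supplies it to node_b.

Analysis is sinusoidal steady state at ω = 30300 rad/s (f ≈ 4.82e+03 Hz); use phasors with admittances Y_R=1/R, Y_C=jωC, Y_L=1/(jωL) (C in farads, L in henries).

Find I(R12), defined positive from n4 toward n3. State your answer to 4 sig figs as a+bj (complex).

Apply KCL at each of the 5 non-ground nodes and solve the resulting linear system.
Node n1: branches {R1, I1, L1, I3, R7, R10, R11, C2, L2} → V_1 = 0.002391-0.01972j
Node n2: branches {R2, R5, R6} → V_2 = -18.80-3.300j
Node n3: branches {L1, R2, C1, R4, I3, R5, R6, R8, C3, R12, V1} → V_3 = -18.80-3.300j
Node n4: branches {R1, I2, R7, R9, R10, L2, C3, R12} → V_4 = -18.58-4.424j
Node n5: branches {I1, C1, R3, R4, R8, R9, R11, V1} → V_5 = -24.34-3.300j
Source currents: i(V1)=-4.596-0.03262j

0.0005031-0.002671j A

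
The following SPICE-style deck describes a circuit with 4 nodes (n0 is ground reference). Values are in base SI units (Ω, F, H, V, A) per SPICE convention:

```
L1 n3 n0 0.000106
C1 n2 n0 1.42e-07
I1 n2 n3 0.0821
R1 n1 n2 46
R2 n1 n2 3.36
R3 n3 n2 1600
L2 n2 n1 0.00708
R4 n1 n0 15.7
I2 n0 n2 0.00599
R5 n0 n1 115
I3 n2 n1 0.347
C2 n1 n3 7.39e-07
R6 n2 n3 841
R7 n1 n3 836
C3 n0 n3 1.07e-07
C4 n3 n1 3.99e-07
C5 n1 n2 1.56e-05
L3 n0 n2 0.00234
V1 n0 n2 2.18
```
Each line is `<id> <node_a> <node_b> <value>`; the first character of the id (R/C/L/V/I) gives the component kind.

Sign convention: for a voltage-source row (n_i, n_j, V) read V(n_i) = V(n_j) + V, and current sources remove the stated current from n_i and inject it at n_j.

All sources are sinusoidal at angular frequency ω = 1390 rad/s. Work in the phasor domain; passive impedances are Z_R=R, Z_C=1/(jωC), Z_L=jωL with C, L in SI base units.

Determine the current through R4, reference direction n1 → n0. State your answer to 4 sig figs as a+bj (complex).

MNA unknowns: 3 node voltages V₁..V_3 plus 1 source current (V1)
L1: Y=0.000-6.787j on G[3,0]
C1: Y=0.000+0.0001974j on G[2,0]
I1: z[2]−=0.0821, z[3]+=0.0821
R1: Y=0.02174+0.000j on G[1,2]
R2: Y=0.2976+0.000j on G[1,2]
R3: Y=0.0006250+0.000j on G[3,2]
L2: Y=0.000-0.1016j on G[2,1]
R4: Y=0.06369+0.000j on G[1,0]
I2: z[0]−=0.00599, z[2]+=0.00599
R5: Y=0.008696+0.000j on G[0,1]
I3: z[2]−=0.347, z[1]+=0.347
C2: Y=0.000+0.001027j on G[1,3]
R6: Y=0.001189+0.000j on G[2,3]
R7: Y=0.001196+0.000j on G[1,3]
C3: Y=0.000+0.0001487j on G[0,3]
C4: Y=0.000+0.0005546j on G[3,1]
C5: Y=0.000+0.02168j on G[1,2]
L3: Y=0.000-0.3074j on G[0,2]
V1: row V0−V2=2.18, i_V1 at 0,2
solve → V1=-0.9398+0.2561j, V2=-2.180+0.000j, V3=0.0001789+0.01129j
aux → i_V1=0.002613+0.6871j

-0.05986+0.01631j A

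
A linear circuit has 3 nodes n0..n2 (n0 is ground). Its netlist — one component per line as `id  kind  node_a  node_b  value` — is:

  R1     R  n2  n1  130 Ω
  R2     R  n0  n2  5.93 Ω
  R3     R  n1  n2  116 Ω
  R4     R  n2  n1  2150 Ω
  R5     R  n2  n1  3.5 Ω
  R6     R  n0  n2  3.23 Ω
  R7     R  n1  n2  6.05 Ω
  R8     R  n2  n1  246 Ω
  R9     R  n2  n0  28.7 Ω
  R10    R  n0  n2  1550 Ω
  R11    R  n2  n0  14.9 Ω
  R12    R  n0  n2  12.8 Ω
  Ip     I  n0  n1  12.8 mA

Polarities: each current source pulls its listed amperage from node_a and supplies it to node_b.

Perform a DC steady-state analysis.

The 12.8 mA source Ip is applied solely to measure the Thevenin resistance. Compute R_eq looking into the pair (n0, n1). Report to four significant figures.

MNA unknowns: 2 node voltages V₁..V_2
R1: Y=0.007692 on G[2,1]
R2: Y=0.1686 on G[0,2]
R3: Y=0.008621 on G[1,2]
R4: Y=0.0004651 on G[2,1]
R5: Y=0.2857 on G[2,1]
R6: Y=0.3096 on G[0,2]
R7: Y=0.1653 on G[1,2]
R8: Y=0.004065 on G[2,1]
R9: Y=0.03484 on G[2,0]
R10: Y=0.0006452 on G[0,2]
R11: Y=0.06711 on G[2,0]
R12: Y=0.07812 on G[0,2]
Ip: z[0]−=0.0128, z[1]+=0.0128
solve → V1=0.04655, V2=0.01942

R_eq = 3.637 Ω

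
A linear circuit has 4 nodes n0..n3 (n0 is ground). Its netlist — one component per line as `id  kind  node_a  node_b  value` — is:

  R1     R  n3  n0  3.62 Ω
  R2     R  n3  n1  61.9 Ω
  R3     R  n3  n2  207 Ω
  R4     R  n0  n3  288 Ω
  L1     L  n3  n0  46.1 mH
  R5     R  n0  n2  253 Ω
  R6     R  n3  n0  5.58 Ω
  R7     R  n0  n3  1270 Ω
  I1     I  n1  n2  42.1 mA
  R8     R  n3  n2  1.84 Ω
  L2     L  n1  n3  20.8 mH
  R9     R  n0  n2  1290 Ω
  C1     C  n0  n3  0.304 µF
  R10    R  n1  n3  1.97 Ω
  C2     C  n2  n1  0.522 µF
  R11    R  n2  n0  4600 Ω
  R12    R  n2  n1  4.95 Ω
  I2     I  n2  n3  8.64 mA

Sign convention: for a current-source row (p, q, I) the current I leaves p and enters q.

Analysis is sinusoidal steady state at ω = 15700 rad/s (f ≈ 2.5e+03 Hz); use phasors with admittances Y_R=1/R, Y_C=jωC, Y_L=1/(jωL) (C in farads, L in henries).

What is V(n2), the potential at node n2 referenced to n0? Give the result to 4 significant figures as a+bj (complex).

Apply KCL at each of the 3 non-ground nodes and solve the resulting linear system.
Node n1: branches {R2, I1, L2, R10, C2, R12} → V_1 = -0.04967+0.0005042j
Node n2: branches {R3, R5, I1, R8, R9, C2, R11, R12, I2} → V_2 = 0.03076-0.0007304j
Node n3: branches {R1, R2, R3, R4, L1, R6, R7, R8, L2, C1, R10, I2} → V_3 = -0.0003308+1.030e-05j

0.03076-0.0007304j V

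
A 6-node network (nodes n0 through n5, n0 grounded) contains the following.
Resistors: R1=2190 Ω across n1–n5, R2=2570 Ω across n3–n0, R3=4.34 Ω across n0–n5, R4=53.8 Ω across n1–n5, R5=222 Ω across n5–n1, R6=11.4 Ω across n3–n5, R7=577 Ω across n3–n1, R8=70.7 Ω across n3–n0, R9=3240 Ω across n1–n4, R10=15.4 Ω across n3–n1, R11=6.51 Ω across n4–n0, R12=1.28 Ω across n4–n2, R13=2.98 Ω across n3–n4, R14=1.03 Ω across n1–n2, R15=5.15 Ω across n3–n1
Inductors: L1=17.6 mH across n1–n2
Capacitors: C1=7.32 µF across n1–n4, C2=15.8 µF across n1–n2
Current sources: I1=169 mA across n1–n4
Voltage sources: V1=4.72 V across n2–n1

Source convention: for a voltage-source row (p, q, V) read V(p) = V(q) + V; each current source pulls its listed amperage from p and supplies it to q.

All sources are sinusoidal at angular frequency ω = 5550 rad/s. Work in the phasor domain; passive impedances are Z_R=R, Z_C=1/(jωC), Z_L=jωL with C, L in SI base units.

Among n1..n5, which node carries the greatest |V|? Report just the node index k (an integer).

Apply KCL at each of the 5 non-ground nodes and solve the resulting linear system.
Node n1: branches {R1, L1, R4, R5, C1, R7, R9, R10, C2, I1, R14, R15, V1} → V_1 = -3.276+0.1400j
Node n2: branches {L1, C2, R12, R14, V1} → V_2 = 1.444+0.1400j
Node n3: branches {R2, R6, R7, R8, R10, R13, R15} → V_3 = -0.9087+0.03884j
Node n4: branches {C1, R9, R11, R12, I1, R13} → V_4 = 0.7745-0.03311j
Node n5: branches {R1, R3, R4, R5, R6} → V_5 = -0.4590+0.01962j
Source currents: i(V1)=-5.106-0.5008j

1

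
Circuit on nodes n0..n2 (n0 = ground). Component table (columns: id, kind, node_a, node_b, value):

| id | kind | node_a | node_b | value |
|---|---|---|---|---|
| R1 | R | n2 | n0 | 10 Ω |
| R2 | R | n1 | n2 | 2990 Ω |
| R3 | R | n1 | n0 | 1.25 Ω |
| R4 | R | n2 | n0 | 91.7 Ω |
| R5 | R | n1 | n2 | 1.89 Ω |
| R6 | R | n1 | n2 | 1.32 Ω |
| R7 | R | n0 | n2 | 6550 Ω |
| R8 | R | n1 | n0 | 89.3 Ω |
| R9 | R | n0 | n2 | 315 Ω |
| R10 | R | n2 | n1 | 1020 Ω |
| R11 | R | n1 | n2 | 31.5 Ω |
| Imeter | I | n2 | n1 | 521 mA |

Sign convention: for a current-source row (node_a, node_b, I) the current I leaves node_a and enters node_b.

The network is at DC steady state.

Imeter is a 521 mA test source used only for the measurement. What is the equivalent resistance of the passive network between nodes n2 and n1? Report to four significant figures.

R_eq = 0.7043 Ω

Apply KCL at each of the 2 non-ground nodes and solve the resulting linear system.
Node n1: branches {R2, R3, R5, R6, R8, R10, R11, Imeter} → V_1 = 0.04529
Node n2: branches {R1, R2, R4, R5, R6, R7, R9, R10, R11, Imeter} → V_2 = -0.3216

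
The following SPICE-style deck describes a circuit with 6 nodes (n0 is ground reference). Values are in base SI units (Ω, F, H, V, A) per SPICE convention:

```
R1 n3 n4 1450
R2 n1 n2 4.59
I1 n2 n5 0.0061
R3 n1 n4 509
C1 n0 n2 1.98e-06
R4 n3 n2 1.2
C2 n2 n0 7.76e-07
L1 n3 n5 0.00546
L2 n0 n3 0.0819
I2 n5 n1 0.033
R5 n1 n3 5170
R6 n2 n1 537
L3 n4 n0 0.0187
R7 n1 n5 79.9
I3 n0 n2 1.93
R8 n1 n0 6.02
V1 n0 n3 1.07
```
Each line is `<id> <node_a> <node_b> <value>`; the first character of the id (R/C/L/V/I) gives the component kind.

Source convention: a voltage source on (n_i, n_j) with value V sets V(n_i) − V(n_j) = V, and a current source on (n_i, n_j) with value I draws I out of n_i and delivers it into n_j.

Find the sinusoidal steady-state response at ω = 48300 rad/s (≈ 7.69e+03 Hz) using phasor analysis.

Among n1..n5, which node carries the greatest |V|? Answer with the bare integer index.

5

MNA unknowns: 5 node voltages V₁..V_5 plus 1 source current (V1)
R1: Y=0.0006897+0.000j on G[3,4]
R2: Y=0.2179+0.000j on G[1,2]
I1: z[2]−=0.0061, z[5]+=0.0061
R3: Y=0.001965+0.000j on G[1,4]
C1: Y=0.000+0.09563j on G[0,2]
R4: Y=0.8333+0.000j on G[3,2]
C2: Y=0.000+0.03748j on G[2,0]
L1: Y=0.000-0.003792j on G[3,5]
L2: Y=0.000-0.0002528j on G[0,3]
I2: z[5]−=0.033, z[1]+=0.033
R5: Y=0.0001934+0.000j on G[1,3]
R6: Y=0.001862+0.000j on G[2,1]
L3: Y=0.000-0.001107j on G[4,0]
R7: Y=0.01252+0.000j on G[1,5]
I3: z[0]−=1.93, z[2]+=1.93
R8: Y=0.1661+0.000j on G[1,0]
V1: row V0−V3=1.07, i_V1 at 0,3
solve → V1=0.6373-0.09289j, V2=1.093-0.1576j, V3=-1.070+0.000j, V4=0.1894+0.01026j, V5=-1.449-0.2077j
aux → i_V1=-1.803+0.1302j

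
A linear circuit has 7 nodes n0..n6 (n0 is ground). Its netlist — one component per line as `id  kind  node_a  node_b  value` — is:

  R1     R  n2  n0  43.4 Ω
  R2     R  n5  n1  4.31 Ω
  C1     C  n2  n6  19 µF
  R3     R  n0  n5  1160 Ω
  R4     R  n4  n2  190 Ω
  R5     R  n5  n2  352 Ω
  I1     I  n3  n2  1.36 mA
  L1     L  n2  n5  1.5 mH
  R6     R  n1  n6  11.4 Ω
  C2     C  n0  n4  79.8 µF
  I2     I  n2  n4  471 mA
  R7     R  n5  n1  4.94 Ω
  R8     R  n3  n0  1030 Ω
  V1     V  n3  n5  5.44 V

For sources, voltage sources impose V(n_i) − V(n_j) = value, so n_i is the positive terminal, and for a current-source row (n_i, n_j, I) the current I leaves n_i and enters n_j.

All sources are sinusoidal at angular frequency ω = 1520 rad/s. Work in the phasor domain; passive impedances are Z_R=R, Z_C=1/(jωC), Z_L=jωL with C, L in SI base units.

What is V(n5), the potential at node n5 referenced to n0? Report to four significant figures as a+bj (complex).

-15.78-0.5070j V

Apply KCL at each of the 6 non-ground nodes and solve the resulting linear system.
Node n1: branches {R2, R6, R7} → V_1 = -15.78-0.5082j
Node n2: branches {R1, C1, R4, R5, I1, L1, I2} → V_2 = -15.78-0.5609j
Node n3: branches {I1, R8, V1} → V_3 = -10.34-0.5070j
Node n4: branches {R4, C2, I2} → V_4 = 0.1142-3.193j
Node n5: branches {R2, R3, R5, L1, R7, V1} → V_5 = -15.78-0.5070j
Node n6: branches {C1, R6} → V_6 = -15.77-0.5141j
Source currents: i(V1)=0.008683+0.0004923j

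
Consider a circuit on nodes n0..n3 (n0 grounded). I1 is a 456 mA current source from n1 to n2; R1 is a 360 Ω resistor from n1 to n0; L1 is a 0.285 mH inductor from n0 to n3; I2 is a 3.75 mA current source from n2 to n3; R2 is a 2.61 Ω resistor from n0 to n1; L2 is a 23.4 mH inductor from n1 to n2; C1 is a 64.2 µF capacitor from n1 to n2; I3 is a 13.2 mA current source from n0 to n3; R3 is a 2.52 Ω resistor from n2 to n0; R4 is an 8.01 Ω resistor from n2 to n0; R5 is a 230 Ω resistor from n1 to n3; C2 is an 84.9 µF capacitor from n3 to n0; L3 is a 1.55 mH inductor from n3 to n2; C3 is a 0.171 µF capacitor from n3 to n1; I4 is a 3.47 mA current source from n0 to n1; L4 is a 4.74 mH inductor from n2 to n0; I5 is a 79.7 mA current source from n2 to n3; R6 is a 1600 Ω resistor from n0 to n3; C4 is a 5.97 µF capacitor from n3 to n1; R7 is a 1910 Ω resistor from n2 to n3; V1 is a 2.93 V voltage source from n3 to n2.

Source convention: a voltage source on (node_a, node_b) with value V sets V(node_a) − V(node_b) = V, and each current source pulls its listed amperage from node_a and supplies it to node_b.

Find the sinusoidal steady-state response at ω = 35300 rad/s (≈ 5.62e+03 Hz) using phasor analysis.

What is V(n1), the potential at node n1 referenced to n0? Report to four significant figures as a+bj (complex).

-2.260-0.9616j V

Apply KCL at each of the 3 non-ground nodes and solve the resulting linear system.
Node n1: branches {I1, R1, R2, L2, C1, R5, C3, I4, C4} → V_1 = -2.260-0.9616j
Node n2: branches {I1, I2, L2, C1, R3, R4, L3, L4, I5, R7, V1} → V_2 = -2.665-0.7881j
Node n3: branches {L1, I2, I3, R5, C2, L3, C3, I5, R6, C4, R7, V1} → V_3 = 0.2646-0.7881j
Source currents: i(V1)=-2.162-1.261j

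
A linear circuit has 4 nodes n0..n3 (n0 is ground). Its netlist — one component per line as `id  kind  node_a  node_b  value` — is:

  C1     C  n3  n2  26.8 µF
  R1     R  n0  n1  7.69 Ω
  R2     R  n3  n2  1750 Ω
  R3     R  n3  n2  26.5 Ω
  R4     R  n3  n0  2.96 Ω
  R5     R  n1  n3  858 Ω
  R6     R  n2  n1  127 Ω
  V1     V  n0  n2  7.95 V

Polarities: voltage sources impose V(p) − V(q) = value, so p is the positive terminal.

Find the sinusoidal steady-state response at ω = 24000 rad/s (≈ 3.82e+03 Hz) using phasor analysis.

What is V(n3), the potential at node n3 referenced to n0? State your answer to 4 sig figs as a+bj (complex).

Apply KCL at each of the 3 non-ground nodes and solve the resulting linear system.
Node n1: branches {R1, R5, R6} → V_1 = -0.5014-0.02612j
Node n2: branches {C1, R2, R3, R6, V1} → V_2 = -7.950+0.000j
Node n3: branches {C1, R2, R3, R4, R5} → V_3 = -6.122-3.117j
Source currents: i(V1)=-2.133-1.056j

-6.122-3.117j V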